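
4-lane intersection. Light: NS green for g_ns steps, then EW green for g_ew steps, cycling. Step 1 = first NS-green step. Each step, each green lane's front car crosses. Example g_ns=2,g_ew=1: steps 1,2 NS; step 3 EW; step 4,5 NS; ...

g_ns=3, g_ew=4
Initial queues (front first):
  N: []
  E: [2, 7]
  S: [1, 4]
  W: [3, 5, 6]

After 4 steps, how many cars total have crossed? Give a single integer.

Answer: 4

Derivation:
Step 1 [NS]: N:empty,E:wait,S:car1-GO,W:wait | queues: N=0 E=2 S=1 W=3
Step 2 [NS]: N:empty,E:wait,S:car4-GO,W:wait | queues: N=0 E=2 S=0 W=3
Step 3 [NS]: N:empty,E:wait,S:empty,W:wait | queues: N=0 E=2 S=0 W=3
Step 4 [EW]: N:wait,E:car2-GO,S:wait,W:car3-GO | queues: N=0 E=1 S=0 W=2
Cars crossed by step 4: 4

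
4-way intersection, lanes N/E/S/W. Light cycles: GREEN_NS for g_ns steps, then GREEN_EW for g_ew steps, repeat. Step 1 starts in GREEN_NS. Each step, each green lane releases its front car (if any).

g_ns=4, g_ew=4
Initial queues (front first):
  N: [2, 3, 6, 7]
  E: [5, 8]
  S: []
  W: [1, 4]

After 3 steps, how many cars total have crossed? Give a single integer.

Answer: 3

Derivation:
Step 1 [NS]: N:car2-GO,E:wait,S:empty,W:wait | queues: N=3 E=2 S=0 W=2
Step 2 [NS]: N:car3-GO,E:wait,S:empty,W:wait | queues: N=2 E=2 S=0 W=2
Step 3 [NS]: N:car6-GO,E:wait,S:empty,W:wait | queues: N=1 E=2 S=0 W=2
Cars crossed by step 3: 3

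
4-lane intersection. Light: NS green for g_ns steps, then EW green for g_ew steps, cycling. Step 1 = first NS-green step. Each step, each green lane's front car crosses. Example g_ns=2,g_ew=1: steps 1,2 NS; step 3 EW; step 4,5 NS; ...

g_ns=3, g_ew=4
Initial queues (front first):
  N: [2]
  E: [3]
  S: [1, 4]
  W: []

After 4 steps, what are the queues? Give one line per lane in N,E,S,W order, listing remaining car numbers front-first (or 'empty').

Step 1 [NS]: N:car2-GO,E:wait,S:car1-GO,W:wait | queues: N=0 E=1 S=1 W=0
Step 2 [NS]: N:empty,E:wait,S:car4-GO,W:wait | queues: N=0 E=1 S=0 W=0
Step 3 [NS]: N:empty,E:wait,S:empty,W:wait | queues: N=0 E=1 S=0 W=0
Step 4 [EW]: N:wait,E:car3-GO,S:wait,W:empty | queues: N=0 E=0 S=0 W=0

N: empty
E: empty
S: empty
W: empty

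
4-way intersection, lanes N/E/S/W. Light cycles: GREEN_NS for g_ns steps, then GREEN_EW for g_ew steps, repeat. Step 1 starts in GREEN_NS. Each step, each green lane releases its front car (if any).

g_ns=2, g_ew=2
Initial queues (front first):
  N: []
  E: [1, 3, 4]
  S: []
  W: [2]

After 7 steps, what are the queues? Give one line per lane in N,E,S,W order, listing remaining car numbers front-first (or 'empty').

Step 1 [NS]: N:empty,E:wait,S:empty,W:wait | queues: N=0 E=3 S=0 W=1
Step 2 [NS]: N:empty,E:wait,S:empty,W:wait | queues: N=0 E=3 S=0 W=1
Step 3 [EW]: N:wait,E:car1-GO,S:wait,W:car2-GO | queues: N=0 E=2 S=0 W=0
Step 4 [EW]: N:wait,E:car3-GO,S:wait,W:empty | queues: N=0 E=1 S=0 W=0
Step 5 [NS]: N:empty,E:wait,S:empty,W:wait | queues: N=0 E=1 S=0 W=0
Step 6 [NS]: N:empty,E:wait,S:empty,W:wait | queues: N=0 E=1 S=0 W=0
Step 7 [EW]: N:wait,E:car4-GO,S:wait,W:empty | queues: N=0 E=0 S=0 W=0

N: empty
E: empty
S: empty
W: empty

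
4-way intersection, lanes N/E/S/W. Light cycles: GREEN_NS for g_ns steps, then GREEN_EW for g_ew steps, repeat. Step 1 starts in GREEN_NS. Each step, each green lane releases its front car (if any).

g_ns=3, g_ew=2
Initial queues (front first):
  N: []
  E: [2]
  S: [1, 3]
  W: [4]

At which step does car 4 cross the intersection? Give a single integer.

Step 1 [NS]: N:empty,E:wait,S:car1-GO,W:wait | queues: N=0 E=1 S=1 W=1
Step 2 [NS]: N:empty,E:wait,S:car3-GO,W:wait | queues: N=0 E=1 S=0 W=1
Step 3 [NS]: N:empty,E:wait,S:empty,W:wait | queues: N=0 E=1 S=0 W=1
Step 4 [EW]: N:wait,E:car2-GO,S:wait,W:car4-GO | queues: N=0 E=0 S=0 W=0
Car 4 crosses at step 4

4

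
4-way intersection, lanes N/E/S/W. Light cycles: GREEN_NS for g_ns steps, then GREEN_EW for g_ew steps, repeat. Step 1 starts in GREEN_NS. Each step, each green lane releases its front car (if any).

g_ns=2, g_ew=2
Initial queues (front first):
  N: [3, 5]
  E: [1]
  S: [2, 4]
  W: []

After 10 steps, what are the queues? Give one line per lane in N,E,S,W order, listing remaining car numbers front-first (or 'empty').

Step 1 [NS]: N:car3-GO,E:wait,S:car2-GO,W:wait | queues: N=1 E=1 S=1 W=0
Step 2 [NS]: N:car5-GO,E:wait,S:car4-GO,W:wait | queues: N=0 E=1 S=0 W=0
Step 3 [EW]: N:wait,E:car1-GO,S:wait,W:empty | queues: N=0 E=0 S=0 W=0

N: empty
E: empty
S: empty
W: empty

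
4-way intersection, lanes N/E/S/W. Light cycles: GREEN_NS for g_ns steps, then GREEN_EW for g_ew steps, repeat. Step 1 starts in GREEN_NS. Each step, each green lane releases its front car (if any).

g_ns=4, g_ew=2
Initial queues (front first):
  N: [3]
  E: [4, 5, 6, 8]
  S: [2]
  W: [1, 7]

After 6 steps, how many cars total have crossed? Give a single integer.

Step 1 [NS]: N:car3-GO,E:wait,S:car2-GO,W:wait | queues: N=0 E=4 S=0 W=2
Step 2 [NS]: N:empty,E:wait,S:empty,W:wait | queues: N=0 E=4 S=0 W=2
Step 3 [NS]: N:empty,E:wait,S:empty,W:wait | queues: N=0 E=4 S=0 W=2
Step 4 [NS]: N:empty,E:wait,S:empty,W:wait | queues: N=0 E=4 S=0 W=2
Step 5 [EW]: N:wait,E:car4-GO,S:wait,W:car1-GO | queues: N=0 E=3 S=0 W=1
Step 6 [EW]: N:wait,E:car5-GO,S:wait,W:car7-GO | queues: N=0 E=2 S=0 W=0
Cars crossed by step 6: 6

Answer: 6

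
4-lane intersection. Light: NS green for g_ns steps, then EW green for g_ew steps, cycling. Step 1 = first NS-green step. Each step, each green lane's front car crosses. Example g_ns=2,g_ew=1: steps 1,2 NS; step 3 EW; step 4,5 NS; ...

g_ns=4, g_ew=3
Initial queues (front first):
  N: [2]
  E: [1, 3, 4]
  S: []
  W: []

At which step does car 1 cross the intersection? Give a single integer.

Step 1 [NS]: N:car2-GO,E:wait,S:empty,W:wait | queues: N=0 E=3 S=0 W=0
Step 2 [NS]: N:empty,E:wait,S:empty,W:wait | queues: N=0 E=3 S=0 W=0
Step 3 [NS]: N:empty,E:wait,S:empty,W:wait | queues: N=0 E=3 S=0 W=0
Step 4 [NS]: N:empty,E:wait,S:empty,W:wait | queues: N=0 E=3 S=0 W=0
Step 5 [EW]: N:wait,E:car1-GO,S:wait,W:empty | queues: N=0 E=2 S=0 W=0
Step 6 [EW]: N:wait,E:car3-GO,S:wait,W:empty | queues: N=0 E=1 S=0 W=0
Step 7 [EW]: N:wait,E:car4-GO,S:wait,W:empty | queues: N=0 E=0 S=0 W=0
Car 1 crosses at step 5

5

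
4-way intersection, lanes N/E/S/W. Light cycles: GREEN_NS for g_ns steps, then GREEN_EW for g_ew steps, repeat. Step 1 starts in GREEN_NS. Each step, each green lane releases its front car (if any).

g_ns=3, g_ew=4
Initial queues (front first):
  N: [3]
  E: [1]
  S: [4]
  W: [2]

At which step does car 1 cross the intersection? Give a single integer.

Step 1 [NS]: N:car3-GO,E:wait,S:car4-GO,W:wait | queues: N=0 E=1 S=0 W=1
Step 2 [NS]: N:empty,E:wait,S:empty,W:wait | queues: N=0 E=1 S=0 W=1
Step 3 [NS]: N:empty,E:wait,S:empty,W:wait | queues: N=0 E=1 S=0 W=1
Step 4 [EW]: N:wait,E:car1-GO,S:wait,W:car2-GO | queues: N=0 E=0 S=0 W=0
Car 1 crosses at step 4

4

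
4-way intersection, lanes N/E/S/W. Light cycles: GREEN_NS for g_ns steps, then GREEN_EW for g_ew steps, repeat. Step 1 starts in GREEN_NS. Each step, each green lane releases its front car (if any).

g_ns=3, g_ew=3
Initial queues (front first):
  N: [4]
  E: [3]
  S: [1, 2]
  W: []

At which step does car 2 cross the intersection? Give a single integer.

Step 1 [NS]: N:car4-GO,E:wait,S:car1-GO,W:wait | queues: N=0 E=1 S=1 W=0
Step 2 [NS]: N:empty,E:wait,S:car2-GO,W:wait | queues: N=0 E=1 S=0 W=0
Step 3 [NS]: N:empty,E:wait,S:empty,W:wait | queues: N=0 E=1 S=0 W=0
Step 4 [EW]: N:wait,E:car3-GO,S:wait,W:empty | queues: N=0 E=0 S=0 W=0
Car 2 crosses at step 2

2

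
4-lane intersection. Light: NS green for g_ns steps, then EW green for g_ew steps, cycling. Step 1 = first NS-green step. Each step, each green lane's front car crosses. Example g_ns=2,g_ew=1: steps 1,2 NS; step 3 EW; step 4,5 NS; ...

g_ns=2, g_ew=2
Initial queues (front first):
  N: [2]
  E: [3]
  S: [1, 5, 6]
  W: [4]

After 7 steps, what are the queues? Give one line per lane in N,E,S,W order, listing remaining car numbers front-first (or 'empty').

Step 1 [NS]: N:car2-GO,E:wait,S:car1-GO,W:wait | queues: N=0 E=1 S=2 W=1
Step 2 [NS]: N:empty,E:wait,S:car5-GO,W:wait | queues: N=0 E=1 S=1 W=1
Step 3 [EW]: N:wait,E:car3-GO,S:wait,W:car4-GO | queues: N=0 E=0 S=1 W=0
Step 4 [EW]: N:wait,E:empty,S:wait,W:empty | queues: N=0 E=0 S=1 W=0
Step 5 [NS]: N:empty,E:wait,S:car6-GO,W:wait | queues: N=0 E=0 S=0 W=0

N: empty
E: empty
S: empty
W: empty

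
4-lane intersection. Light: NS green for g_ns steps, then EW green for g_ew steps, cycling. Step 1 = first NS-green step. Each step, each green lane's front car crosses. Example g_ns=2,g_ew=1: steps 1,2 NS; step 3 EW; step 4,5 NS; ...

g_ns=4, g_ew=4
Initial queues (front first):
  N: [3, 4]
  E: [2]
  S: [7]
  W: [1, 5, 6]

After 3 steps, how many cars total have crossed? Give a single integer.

Answer: 3

Derivation:
Step 1 [NS]: N:car3-GO,E:wait,S:car7-GO,W:wait | queues: N=1 E=1 S=0 W=3
Step 2 [NS]: N:car4-GO,E:wait,S:empty,W:wait | queues: N=0 E=1 S=0 W=3
Step 3 [NS]: N:empty,E:wait,S:empty,W:wait | queues: N=0 E=1 S=0 W=3
Cars crossed by step 3: 3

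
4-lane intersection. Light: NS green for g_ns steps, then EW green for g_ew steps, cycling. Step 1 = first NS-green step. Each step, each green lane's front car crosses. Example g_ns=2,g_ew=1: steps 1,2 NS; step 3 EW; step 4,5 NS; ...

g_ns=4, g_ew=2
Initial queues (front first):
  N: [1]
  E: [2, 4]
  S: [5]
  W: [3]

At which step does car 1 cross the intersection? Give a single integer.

Step 1 [NS]: N:car1-GO,E:wait,S:car5-GO,W:wait | queues: N=0 E=2 S=0 W=1
Step 2 [NS]: N:empty,E:wait,S:empty,W:wait | queues: N=0 E=2 S=0 W=1
Step 3 [NS]: N:empty,E:wait,S:empty,W:wait | queues: N=0 E=2 S=0 W=1
Step 4 [NS]: N:empty,E:wait,S:empty,W:wait | queues: N=0 E=2 S=0 W=1
Step 5 [EW]: N:wait,E:car2-GO,S:wait,W:car3-GO | queues: N=0 E=1 S=0 W=0
Step 6 [EW]: N:wait,E:car4-GO,S:wait,W:empty | queues: N=0 E=0 S=0 W=0
Car 1 crosses at step 1

1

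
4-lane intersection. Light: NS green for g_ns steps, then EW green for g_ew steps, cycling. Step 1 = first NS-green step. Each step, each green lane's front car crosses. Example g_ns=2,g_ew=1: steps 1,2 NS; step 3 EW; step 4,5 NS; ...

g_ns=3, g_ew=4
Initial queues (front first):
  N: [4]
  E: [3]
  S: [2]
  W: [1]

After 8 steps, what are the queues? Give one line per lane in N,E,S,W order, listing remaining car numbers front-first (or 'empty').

Step 1 [NS]: N:car4-GO,E:wait,S:car2-GO,W:wait | queues: N=0 E=1 S=0 W=1
Step 2 [NS]: N:empty,E:wait,S:empty,W:wait | queues: N=0 E=1 S=0 W=1
Step 3 [NS]: N:empty,E:wait,S:empty,W:wait | queues: N=0 E=1 S=0 W=1
Step 4 [EW]: N:wait,E:car3-GO,S:wait,W:car1-GO | queues: N=0 E=0 S=0 W=0

N: empty
E: empty
S: empty
W: empty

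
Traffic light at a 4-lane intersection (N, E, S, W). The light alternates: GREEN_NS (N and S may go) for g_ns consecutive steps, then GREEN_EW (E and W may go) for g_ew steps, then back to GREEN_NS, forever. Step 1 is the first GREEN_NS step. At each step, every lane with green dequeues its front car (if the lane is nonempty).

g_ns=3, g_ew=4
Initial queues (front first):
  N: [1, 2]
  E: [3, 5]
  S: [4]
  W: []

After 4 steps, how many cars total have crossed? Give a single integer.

Step 1 [NS]: N:car1-GO,E:wait,S:car4-GO,W:wait | queues: N=1 E=2 S=0 W=0
Step 2 [NS]: N:car2-GO,E:wait,S:empty,W:wait | queues: N=0 E=2 S=0 W=0
Step 3 [NS]: N:empty,E:wait,S:empty,W:wait | queues: N=0 E=2 S=0 W=0
Step 4 [EW]: N:wait,E:car3-GO,S:wait,W:empty | queues: N=0 E=1 S=0 W=0
Cars crossed by step 4: 4

Answer: 4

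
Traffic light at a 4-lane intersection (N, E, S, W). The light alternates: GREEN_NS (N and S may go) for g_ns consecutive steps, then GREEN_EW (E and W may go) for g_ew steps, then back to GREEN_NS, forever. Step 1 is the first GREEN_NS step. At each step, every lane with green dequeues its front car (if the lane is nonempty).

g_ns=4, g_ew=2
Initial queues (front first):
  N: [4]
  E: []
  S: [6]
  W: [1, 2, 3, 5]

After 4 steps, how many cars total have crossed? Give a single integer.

Step 1 [NS]: N:car4-GO,E:wait,S:car6-GO,W:wait | queues: N=0 E=0 S=0 W=4
Step 2 [NS]: N:empty,E:wait,S:empty,W:wait | queues: N=0 E=0 S=0 W=4
Step 3 [NS]: N:empty,E:wait,S:empty,W:wait | queues: N=0 E=0 S=0 W=4
Step 4 [NS]: N:empty,E:wait,S:empty,W:wait | queues: N=0 E=0 S=0 W=4
Cars crossed by step 4: 2

Answer: 2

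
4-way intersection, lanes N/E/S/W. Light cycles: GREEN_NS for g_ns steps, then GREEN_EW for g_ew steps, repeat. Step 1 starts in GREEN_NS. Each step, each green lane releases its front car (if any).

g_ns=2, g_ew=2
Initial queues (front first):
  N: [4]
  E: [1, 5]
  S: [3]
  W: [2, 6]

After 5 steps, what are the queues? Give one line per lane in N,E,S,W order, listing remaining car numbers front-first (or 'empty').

Step 1 [NS]: N:car4-GO,E:wait,S:car3-GO,W:wait | queues: N=0 E=2 S=0 W=2
Step 2 [NS]: N:empty,E:wait,S:empty,W:wait | queues: N=0 E=2 S=0 W=2
Step 3 [EW]: N:wait,E:car1-GO,S:wait,W:car2-GO | queues: N=0 E=1 S=0 W=1
Step 4 [EW]: N:wait,E:car5-GO,S:wait,W:car6-GO | queues: N=0 E=0 S=0 W=0

N: empty
E: empty
S: empty
W: empty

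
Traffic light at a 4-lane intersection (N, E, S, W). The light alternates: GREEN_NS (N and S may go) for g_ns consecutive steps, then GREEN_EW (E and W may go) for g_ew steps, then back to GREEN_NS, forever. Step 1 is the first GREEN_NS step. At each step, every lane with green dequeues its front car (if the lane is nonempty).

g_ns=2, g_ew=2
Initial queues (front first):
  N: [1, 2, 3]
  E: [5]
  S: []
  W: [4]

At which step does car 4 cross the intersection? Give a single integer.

Step 1 [NS]: N:car1-GO,E:wait,S:empty,W:wait | queues: N=2 E=1 S=0 W=1
Step 2 [NS]: N:car2-GO,E:wait,S:empty,W:wait | queues: N=1 E=1 S=0 W=1
Step 3 [EW]: N:wait,E:car5-GO,S:wait,W:car4-GO | queues: N=1 E=0 S=0 W=0
Step 4 [EW]: N:wait,E:empty,S:wait,W:empty | queues: N=1 E=0 S=0 W=0
Step 5 [NS]: N:car3-GO,E:wait,S:empty,W:wait | queues: N=0 E=0 S=0 W=0
Car 4 crosses at step 3

3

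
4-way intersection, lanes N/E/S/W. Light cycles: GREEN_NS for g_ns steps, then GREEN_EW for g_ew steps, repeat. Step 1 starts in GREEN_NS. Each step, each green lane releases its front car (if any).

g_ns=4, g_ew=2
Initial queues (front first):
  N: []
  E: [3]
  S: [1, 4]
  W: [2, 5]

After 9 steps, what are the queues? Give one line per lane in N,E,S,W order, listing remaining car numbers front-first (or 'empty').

Step 1 [NS]: N:empty,E:wait,S:car1-GO,W:wait | queues: N=0 E=1 S=1 W=2
Step 2 [NS]: N:empty,E:wait,S:car4-GO,W:wait | queues: N=0 E=1 S=0 W=2
Step 3 [NS]: N:empty,E:wait,S:empty,W:wait | queues: N=0 E=1 S=0 W=2
Step 4 [NS]: N:empty,E:wait,S:empty,W:wait | queues: N=0 E=1 S=0 W=2
Step 5 [EW]: N:wait,E:car3-GO,S:wait,W:car2-GO | queues: N=0 E=0 S=0 W=1
Step 6 [EW]: N:wait,E:empty,S:wait,W:car5-GO | queues: N=0 E=0 S=0 W=0

N: empty
E: empty
S: empty
W: empty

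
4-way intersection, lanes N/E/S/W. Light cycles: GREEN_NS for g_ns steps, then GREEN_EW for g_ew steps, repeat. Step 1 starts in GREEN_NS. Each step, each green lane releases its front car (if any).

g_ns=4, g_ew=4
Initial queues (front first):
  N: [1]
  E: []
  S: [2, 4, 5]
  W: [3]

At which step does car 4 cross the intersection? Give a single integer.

Step 1 [NS]: N:car1-GO,E:wait,S:car2-GO,W:wait | queues: N=0 E=0 S=2 W=1
Step 2 [NS]: N:empty,E:wait,S:car4-GO,W:wait | queues: N=0 E=0 S=1 W=1
Step 3 [NS]: N:empty,E:wait,S:car5-GO,W:wait | queues: N=0 E=0 S=0 W=1
Step 4 [NS]: N:empty,E:wait,S:empty,W:wait | queues: N=0 E=0 S=0 W=1
Step 5 [EW]: N:wait,E:empty,S:wait,W:car3-GO | queues: N=0 E=0 S=0 W=0
Car 4 crosses at step 2

2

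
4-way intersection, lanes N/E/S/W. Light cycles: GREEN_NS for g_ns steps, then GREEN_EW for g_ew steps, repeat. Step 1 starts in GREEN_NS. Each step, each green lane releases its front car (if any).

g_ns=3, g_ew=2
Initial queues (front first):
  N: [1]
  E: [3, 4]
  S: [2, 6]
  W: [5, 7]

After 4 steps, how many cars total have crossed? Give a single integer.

Step 1 [NS]: N:car1-GO,E:wait,S:car2-GO,W:wait | queues: N=0 E=2 S=1 W=2
Step 2 [NS]: N:empty,E:wait,S:car6-GO,W:wait | queues: N=0 E=2 S=0 W=2
Step 3 [NS]: N:empty,E:wait,S:empty,W:wait | queues: N=0 E=2 S=0 W=2
Step 4 [EW]: N:wait,E:car3-GO,S:wait,W:car5-GO | queues: N=0 E=1 S=0 W=1
Cars crossed by step 4: 5

Answer: 5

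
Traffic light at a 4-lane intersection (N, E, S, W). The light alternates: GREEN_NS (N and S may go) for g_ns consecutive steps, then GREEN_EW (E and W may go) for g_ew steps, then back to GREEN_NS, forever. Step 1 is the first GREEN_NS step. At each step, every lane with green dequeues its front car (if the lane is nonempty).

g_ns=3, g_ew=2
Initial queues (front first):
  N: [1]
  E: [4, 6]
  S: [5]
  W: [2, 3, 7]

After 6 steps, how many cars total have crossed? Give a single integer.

Answer: 6

Derivation:
Step 1 [NS]: N:car1-GO,E:wait,S:car5-GO,W:wait | queues: N=0 E=2 S=0 W=3
Step 2 [NS]: N:empty,E:wait,S:empty,W:wait | queues: N=0 E=2 S=0 W=3
Step 3 [NS]: N:empty,E:wait,S:empty,W:wait | queues: N=0 E=2 S=0 W=3
Step 4 [EW]: N:wait,E:car4-GO,S:wait,W:car2-GO | queues: N=0 E=1 S=0 W=2
Step 5 [EW]: N:wait,E:car6-GO,S:wait,W:car3-GO | queues: N=0 E=0 S=0 W=1
Step 6 [NS]: N:empty,E:wait,S:empty,W:wait | queues: N=0 E=0 S=0 W=1
Cars crossed by step 6: 6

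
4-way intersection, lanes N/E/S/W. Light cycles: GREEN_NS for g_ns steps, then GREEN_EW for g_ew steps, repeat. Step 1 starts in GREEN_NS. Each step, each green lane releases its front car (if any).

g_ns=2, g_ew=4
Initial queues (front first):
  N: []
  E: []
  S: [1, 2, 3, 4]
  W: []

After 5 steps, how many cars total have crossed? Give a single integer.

Answer: 2

Derivation:
Step 1 [NS]: N:empty,E:wait,S:car1-GO,W:wait | queues: N=0 E=0 S=3 W=0
Step 2 [NS]: N:empty,E:wait,S:car2-GO,W:wait | queues: N=0 E=0 S=2 W=0
Step 3 [EW]: N:wait,E:empty,S:wait,W:empty | queues: N=0 E=0 S=2 W=0
Step 4 [EW]: N:wait,E:empty,S:wait,W:empty | queues: N=0 E=0 S=2 W=0
Step 5 [EW]: N:wait,E:empty,S:wait,W:empty | queues: N=0 E=0 S=2 W=0
Cars crossed by step 5: 2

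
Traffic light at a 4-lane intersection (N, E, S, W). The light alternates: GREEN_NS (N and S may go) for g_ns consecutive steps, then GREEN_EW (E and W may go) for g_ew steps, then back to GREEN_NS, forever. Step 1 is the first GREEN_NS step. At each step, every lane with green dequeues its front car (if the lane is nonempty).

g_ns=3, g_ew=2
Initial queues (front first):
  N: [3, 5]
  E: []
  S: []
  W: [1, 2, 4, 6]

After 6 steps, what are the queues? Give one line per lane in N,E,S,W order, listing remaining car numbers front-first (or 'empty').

Step 1 [NS]: N:car3-GO,E:wait,S:empty,W:wait | queues: N=1 E=0 S=0 W=4
Step 2 [NS]: N:car5-GO,E:wait,S:empty,W:wait | queues: N=0 E=0 S=0 W=4
Step 3 [NS]: N:empty,E:wait,S:empty,W:wait | queues: N=0 E=0 S=0 W=4
Step 4 [EW]: N:wait,E:empty,S:wait,W:car1-GO | queues: N=0 E=0 S=0 W=3
Step 5 [EW]: N:wait,E:empty,S:wait,W:car2-GO | queues: N=0 E=0 S=0 W=2
Step 6 [NS]: N:empty,E:wait,S:empty,W:wait | queues: N=0 E=0 S=0 W=2

N: empty
E: empty
S: empty
W: 4 6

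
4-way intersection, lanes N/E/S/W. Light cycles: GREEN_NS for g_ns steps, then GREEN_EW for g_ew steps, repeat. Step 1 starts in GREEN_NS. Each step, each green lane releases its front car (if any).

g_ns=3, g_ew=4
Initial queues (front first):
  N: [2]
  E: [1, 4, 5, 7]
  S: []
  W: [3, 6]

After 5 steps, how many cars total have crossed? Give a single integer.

Answer: 5

Derivation:
Step 1 [NS]: N:car2-GO,E:wait,S:empty,W:wait | queues: N=0 E=4 S=0 W=2
Step 2 [NS]: N:empty,E:wait,S:empty,W:wait | queues: N=0 E=4 S=0 W=2
Step 3 [NS]: N:empty,E:wait,S:empty,W:wait | queues: N=0 E=4 S=0 W=2
Step 4 [EW]: N:wait,E:car1-GO,S:wait,W:car3-GO | queues: N=0 E=3 S=0 W=1
Step 5 [EW]: N:wait,E:car4-GO,S:wait,W:car6-GO | queues: N=0 E=2 S=0 W=0
Cars crossed by step 5: 5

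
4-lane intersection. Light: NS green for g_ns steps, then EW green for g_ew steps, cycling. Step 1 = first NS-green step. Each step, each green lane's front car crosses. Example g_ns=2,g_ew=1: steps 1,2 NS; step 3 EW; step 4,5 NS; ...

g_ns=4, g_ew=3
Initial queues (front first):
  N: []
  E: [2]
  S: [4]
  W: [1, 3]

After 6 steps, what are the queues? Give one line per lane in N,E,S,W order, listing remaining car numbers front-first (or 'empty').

Step 1 [NS]: N:empty,E:wait,S:car4-GO,W:wait | queues: N=0 E=1 S=0 W=2
Step 2 [NS]: N:empty,E:wait,S:empty,W:wait | queues: N=0 E=1 S=0 W=2
Step 3 [NS]: N:empty,E:wait,S:empty,W:wait | queues: N=0 E=1 S=0 W=2
Step 4 [NS]: N:empty,E:wait,S:empty,W:wait | queues: N=0 E=1 S=0 W=2
Step 5 [EW]: N:wait,E:car2-GO,S:wait,W:car1-GO | queues: N=0 E=0 S=0 W=1
Step 6 [EW]: N:wait,E:empty,S:wait,W:car3-GO | queues: N=0 E=0 S=0 W=0

N: empty
E: empty
S: empty
W: empty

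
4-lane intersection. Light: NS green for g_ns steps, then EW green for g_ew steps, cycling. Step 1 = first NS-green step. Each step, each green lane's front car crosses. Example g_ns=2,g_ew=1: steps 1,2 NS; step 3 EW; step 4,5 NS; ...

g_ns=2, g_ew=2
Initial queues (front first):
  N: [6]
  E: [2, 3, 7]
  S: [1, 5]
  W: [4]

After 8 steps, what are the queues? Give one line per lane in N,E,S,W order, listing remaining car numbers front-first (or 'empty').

Step 1 [NS]: N:car6-GO,E:wait,S:car1-GO,W:wait | queues: N=0 E=3 S=1 W=1
Step 2 [NS]: N:empty,E:wait,S:car5-GO,W:wait | queues: N=0 E=3 S=0 W=1
Step 3 [EW]: N:wait,E:car2-GO,S:wait,W:car4-GO | queues: N=0 E=2 S=0 W=0
Step 4 [EW]: N:wait,E:car3-GO,S:wait,W:empty | queues: N=0 E=1 S=0 W=0
Step 5 [NS]: N:empty,E:wait,S:empty,W:wait | queues: N=0 E=1 S=0 W=0
Step 6 [NS]: N:empty,E:wait,S:empty,W:wait | queues: N=0 E=1 S=0 W=0
Step 7 [EW]: N:wait,E:car7-GO,S:wait,W:empty | queues: N=0 E=0 S=0 W=0

N: empty
E: empty
S: empty
W: empty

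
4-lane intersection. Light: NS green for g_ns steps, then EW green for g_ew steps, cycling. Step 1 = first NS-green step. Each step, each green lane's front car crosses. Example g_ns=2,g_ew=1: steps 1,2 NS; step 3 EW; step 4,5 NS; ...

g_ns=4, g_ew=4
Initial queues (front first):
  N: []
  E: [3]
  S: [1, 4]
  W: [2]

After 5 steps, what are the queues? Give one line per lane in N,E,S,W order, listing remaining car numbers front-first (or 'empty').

Step 1 [NS]: N:empty,E:wait,S:car1-GO,W:wait | queues: N=0 E=1 S=1 W=1
Step 2 [NS]: N:empty,E:wait,S:car4-GO,W:wait | queues: N=0 E=1 S=0 W=1
Step 3 [NS]: N:empty,E:wait,S:empty,W:wait | queues: N=0 E=1 S=0 W=1
Step 4 [NS]: N:empty,E:wait,S:empty,W:wait | queues: N=0 E=1 S=0 W=1
Step 5 [EW]: N:wait,E:car3-GO,S:wait,W:car2-GO | queues: N=0 E=0 S=0 W=0

N: empty
E: empty
S: empty
W: empty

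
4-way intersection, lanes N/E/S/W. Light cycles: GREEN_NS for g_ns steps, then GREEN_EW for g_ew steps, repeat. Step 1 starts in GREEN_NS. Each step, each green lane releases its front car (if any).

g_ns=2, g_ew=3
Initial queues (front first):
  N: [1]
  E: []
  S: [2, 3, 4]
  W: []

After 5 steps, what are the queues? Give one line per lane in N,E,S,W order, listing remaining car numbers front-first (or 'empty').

Step 1 [NS]: N:car1-GO,E:wait,S:car2-GO,W:wait | queues: N=0 E=0 S=2 W=0
Step 2 [NS]: N:empty,E:wait,S:car3-GO,W:wait | queues: N=0 E=0 S=1 W=0
Step 3 [EW]: N:wait,E:empty,S:wait,W:empty | queues: N=0 E=0 S=1 W=0
Step 4 [EW]: N:wait,E:empty,S:wait,W:empty | queues: N=0 E=0 S=1 W=0
Step 5 [EW]: N:wait,E:empty,S:wait,W:empty | queues: N=0 E=0 S=1 W=0

N: empty
E: empty
S: 4
W: empty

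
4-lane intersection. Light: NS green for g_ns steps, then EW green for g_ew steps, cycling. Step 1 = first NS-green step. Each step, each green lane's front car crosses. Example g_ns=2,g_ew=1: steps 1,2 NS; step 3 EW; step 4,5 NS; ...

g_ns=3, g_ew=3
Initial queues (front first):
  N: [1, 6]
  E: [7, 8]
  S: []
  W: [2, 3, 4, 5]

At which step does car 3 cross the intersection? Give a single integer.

Step 1 [NS]: N:car1-GO,E:wait,S:empty,W:wait | queues: N=1 E=2 S=0 W=4
Step 2 [NS]: N:car6-GO,E:wait,S:empty,W:wait | queues: N=0 E=2 S=0 W=4
Step 3 [NS]: N:empty,E:wait,S:empty,W:wait | queues: N=0 E=2 S=0 W=4
Step 4 [EW]: N:wait,E:car7-GO,S:wait,W:car2-GO | queues: N=0 E=1 S=0 W=3
Step 5 [EW]: N:wait,E:car8-GO,S:wait,W:car3-GO | queues: N=0 E=0 S=0 W=2
Step 6 [EW]: N:wait,E:empty,S:wait,W:car4-GO | queues: N=0 E=0 S=0 W=1
Step 7 [NS]: N:empty,E:wait,S:empty,W:wait | queues: N=0 E=0 S=0 W=1
Step 8 [NS]: N:empty,E:wait,S:empty,W:wait | queues: N=0 E=0 S=0 W=1
Step 9 [NS]: N:empty,E:wait,S:empty,W:wait | queues: N=0 E=0 S=0 W=1
Step 10 [EW]: N:wait,E:empty,S:wait,W:car5-GO | queues: N=0 E=0 S=0 W=0
Car 3 crosses at step 5

5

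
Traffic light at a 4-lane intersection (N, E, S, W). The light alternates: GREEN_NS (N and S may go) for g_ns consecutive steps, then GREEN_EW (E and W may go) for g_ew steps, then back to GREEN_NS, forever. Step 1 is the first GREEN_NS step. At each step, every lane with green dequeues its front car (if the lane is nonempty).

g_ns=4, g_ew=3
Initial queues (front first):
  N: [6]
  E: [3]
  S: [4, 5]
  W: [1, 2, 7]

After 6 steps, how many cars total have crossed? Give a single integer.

Answer: 6

Derivation:
Step 1 [NS]: N:car6-GO,E:wait,S:car4-GO,W:wait | queues: N=0 E=1 S=1 W=3
Step 2 [NS]: N:empty,E:wait,S:car5-GO,W:wait | queues: N=0 E=1 S=0 W=3
Step 3 [NS]: N:empty,E:wait,S:empty,W:wait | queues: N=0 E=1 S=0 W=3
Step 4 [NS]: N:empty,E:wait,S:empty,W:wait | queues: N=0 E=1 S=0 W=3
Step 5 [EW]: N:wait,E:car3-GO,S:wait,W:car1-GO | queues: N=0 E=0 S=0 W=2
Step 6 [EW]: N:wait,E:empty,S:wait,W:car2-GO | queues: N=0 E=0 S=0 W=1
Cars crossed by step 6: 6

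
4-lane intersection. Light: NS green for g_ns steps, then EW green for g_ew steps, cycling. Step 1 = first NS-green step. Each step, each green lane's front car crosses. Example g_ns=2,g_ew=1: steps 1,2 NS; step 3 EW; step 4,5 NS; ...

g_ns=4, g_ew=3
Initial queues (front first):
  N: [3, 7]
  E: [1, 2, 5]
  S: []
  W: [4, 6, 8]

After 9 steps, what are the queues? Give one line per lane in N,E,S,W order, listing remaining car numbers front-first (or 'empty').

Step 1 [NS]: N:car3-GO,E:wait,S:empty,W:wait | queues: N=1 E=3 S=0 W=3
Step 2 [NS]: N:car7-GO,E:wait,S:empty,W:wait | queues: N=0 E=3 S=0 W=3
Step 3 [NS]: N:empty,E:wait,S:empty,W:wait | queues: N=0 E=3 S=0 W=3
Step 4 [NS]: N:empty,E:wait,S:empty,W:wait | queues: N=0 E=3 S=0 W=3
Step 5 [EW]: N:wait,E:car1-GO,S:wait,W:car4-GO | queues: N=0 E=2 S=0 W=2
Step 6 [EW]: N:wait,E:car2-GO,S:wait,W:car6-GO | queues: N=0 E=1 S=0 W=1
Step 7 [EW]: N:wait,E:car5-GO,S:wait,W:car8-GO | queues: N=0 E=0 S=0 W=0

N: empty
E: empty
S: empty
W: empty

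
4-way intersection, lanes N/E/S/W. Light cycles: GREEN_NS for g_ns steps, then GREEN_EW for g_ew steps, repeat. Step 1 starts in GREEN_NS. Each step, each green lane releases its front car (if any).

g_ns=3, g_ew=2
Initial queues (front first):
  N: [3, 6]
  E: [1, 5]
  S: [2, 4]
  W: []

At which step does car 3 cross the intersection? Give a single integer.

Step 1 [NS]: N:car3-GO,E:wait,S:car2-GO,W:wait | queues: N=1 E=2 S=1 W=0
Step 2 [NS]: N:car6-GO,E:wait,S:car4-GO,W:wait | queues: N=0 E=2 S=0 W=0
Step 3 [NS]: N:empty,E:wait,S:empty,W:wait | queues: N=0 E=2 S=0 W=0
Step 4 [EW]: N:wait,E:car1-GO,S:wait,W:empty | queues: N=0 E=1 S=0 W=0
Step 5 [EW]: N:wait,E:car5-GO,S:wait,W:empty | queues: N=0 E=0 S=0 W=0
Car 3 crosses at step 1

1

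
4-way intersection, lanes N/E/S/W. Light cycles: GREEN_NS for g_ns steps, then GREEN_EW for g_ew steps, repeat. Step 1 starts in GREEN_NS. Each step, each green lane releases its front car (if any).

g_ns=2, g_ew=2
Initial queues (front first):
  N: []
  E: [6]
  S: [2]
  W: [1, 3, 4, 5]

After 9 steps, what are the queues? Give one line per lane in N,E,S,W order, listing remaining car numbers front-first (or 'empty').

Step 1 [NS]: N:empty,E:wait,S:car2-GO,W:wait | queues: N=0 E=1 S=0 W=4
Step 2 [NS]: N:empty,E:wait,S:empty,W:wait | queues: N=0 E=1 S=0 W=4
Step 3 [EW]: N:wait,E:car6-GO,S:wait,W:car1-GO | queues: N=0 E=0 S=0 W=3
Step 4 [EW]: N:wait,E:empty,S:wait,W:car3-GO | queues: N=0 E=0 S=0 W=2
Step 5 [NS]: N:empty,E:wait,S:empty,W:wait | queues: N=0 E=0 S=0 W=2
Step 6 [NS]: N:empty,E:wait,S:empty,W:wait | queues: N=0 E=0 S=0 W=2
Step 7 [EW]: N:wait,E:empty,S:wait,W:car4-GO | queues: N=0 E=0 S=0 W=1
Step 8 [EW]: N:wait,E:empty,S:wait,W:car5-GO | queues: N=0 E=0 S=0 W=0

N: empty
E: empty
S: empty
W: empty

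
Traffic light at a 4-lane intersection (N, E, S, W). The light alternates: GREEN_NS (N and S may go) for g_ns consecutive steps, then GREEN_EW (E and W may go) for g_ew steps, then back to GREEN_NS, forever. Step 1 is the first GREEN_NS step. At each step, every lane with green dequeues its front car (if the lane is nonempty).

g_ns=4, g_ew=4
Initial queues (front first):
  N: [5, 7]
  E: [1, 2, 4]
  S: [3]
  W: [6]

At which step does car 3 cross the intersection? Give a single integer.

Step 1 [NS]: N:car5-GO,E:wait,S:car3-GO,W:wait | queues: N=1 E=3 S=0 W=1
Step 2 [NS]: N:car7-GO,E:wait,S:empty,W:wait | queues: N=0 E=3 S=0 W=1
Step 3 [NS]: N:empty,E:wait,S:empty,W:wait | queues: N=0 E=3 S=0 W=1
Step 4 [NS]: N:empty,E:wait,S:empty,W:wait | queues: N=0 E=3 S=0 W=1
Step 5 [EW]: N:wait,E:car1-GO,S:wait,W:car6-GO | queues: N=0 E=2 S=0 W=0
Step 6 [EW]: N:wait,E:car2-GO,S:wait,W:empty | queues: N=0 E=1 S=0 W=0
Step 7 [EW]: N:wait,E:car4-GO,S:wait,W:empty | queues: N=0 E=0 S=0 W=0
Car 3 crosses at step 1

1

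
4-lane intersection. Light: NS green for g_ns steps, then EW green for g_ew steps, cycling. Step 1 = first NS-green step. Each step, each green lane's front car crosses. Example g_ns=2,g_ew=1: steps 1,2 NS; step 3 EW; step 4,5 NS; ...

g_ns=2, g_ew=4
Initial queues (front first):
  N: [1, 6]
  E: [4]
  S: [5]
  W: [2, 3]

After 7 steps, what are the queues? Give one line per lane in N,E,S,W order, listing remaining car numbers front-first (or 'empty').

Step 1 [NS]: N:car1-GO,E:wait,S:car5-GO,W:wait | queues: N=1 E=1 S=0 W=2
Step 2 [NS]: N:car6-GO,E:wait,S:empty,W:wait | queues: N=0 E=1 S=0 W=2
Step 3 [EW]: N:wait,E:car4-GO,S:wait,W:car2-GO | queues: N=0 E=0 S=0 W=1
Step 4 [EW]: N:wait,E:empty,S:wait,W:car3-GO | queues: N=0 E=0 S=0 W=0

N: empty
E: empty
S: empty
W: empty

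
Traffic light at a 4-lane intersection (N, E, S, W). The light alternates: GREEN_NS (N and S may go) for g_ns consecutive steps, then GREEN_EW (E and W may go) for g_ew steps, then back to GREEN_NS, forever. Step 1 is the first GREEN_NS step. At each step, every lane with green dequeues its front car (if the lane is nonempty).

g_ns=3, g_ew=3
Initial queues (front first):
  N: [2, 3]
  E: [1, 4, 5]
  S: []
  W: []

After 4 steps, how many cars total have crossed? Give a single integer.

Answer: 3

Derivation:
Step 1 [NS]: N:car2-GO,E:wait,S:empty,W:wait | queues: N=1 E=3 S=0 W=0
Step 2 [NS]: N:car3-GO,E:wait,S:empty,W:wait | queues: N=0 E=3 S=0 W=0
Step 3 [NS]: N:empty,E:wait,S:empty,W:wait | queues: N=0 E=3 S=0 W=0
Step 4 [EW]: N:wait,E:car1-GO,S:wait,W:empty | queues: N=0 E=2 S=0 W=0
Cars crossed by step 4: 3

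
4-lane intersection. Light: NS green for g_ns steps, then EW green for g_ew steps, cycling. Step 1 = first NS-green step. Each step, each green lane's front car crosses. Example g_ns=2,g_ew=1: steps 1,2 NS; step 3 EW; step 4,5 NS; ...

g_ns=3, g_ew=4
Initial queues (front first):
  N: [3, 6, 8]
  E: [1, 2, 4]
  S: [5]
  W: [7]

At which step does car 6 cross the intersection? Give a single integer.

Step 1 [NS]: N:car3-GO,E:wait,S:car5-GO,W:wait | queues: N=2 E=3 S=0 W=1
Step 2 [NS]: N:car6-GO,E:wait,S:empty,W:wait | queues: N=1 E=3 S=0 W=1
Step 3 [NS]: N:car8-GO,E:wait,S:empty,W:wait | queues: N=0 E=3 S=0 W=1
Step 4 [EW]: N:wait,E:car1-GO,S:wait,W:car7-GO | queues: N=0 E=2 S=0 W=0
Step 5 [EW]: N:wait,E:car2-GO,S:wait,W:empty | queues: N=0 E=1 S=0 W=0
Step 6 [EW]: N:wait,E:car4-GO,S:wait,W:empty | queues: N=0 E=0 S=0 W=0
Car 6 crosses at step 2

2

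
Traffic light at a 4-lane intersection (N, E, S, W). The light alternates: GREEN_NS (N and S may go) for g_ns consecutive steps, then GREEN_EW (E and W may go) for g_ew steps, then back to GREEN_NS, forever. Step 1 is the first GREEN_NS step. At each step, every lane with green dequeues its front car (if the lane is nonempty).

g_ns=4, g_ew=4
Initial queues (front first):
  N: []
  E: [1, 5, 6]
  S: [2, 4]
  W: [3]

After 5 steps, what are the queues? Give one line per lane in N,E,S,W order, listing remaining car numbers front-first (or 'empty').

Step 1 [NS]: N:empty,E:wait,S:car2-GO,W:wait | queues: N=0 E=3 S=1 W=1
Step 2 [NS]: N:empty,E:wait,S:car4-GO,W:wait | queues: N=0 E=3 S=0 W=1
Step 3 [NS]: N:empty,E:wait,S:empty,W:wait | queues: N=0 E=3 S=0 W=1
Step 4 [NS]: N:empty,E:wait,S:empty,W:wait | queues: N=0 E=3 S=0 W=1
Step 5 [EW]: N:wait,E:car1-GO,S:wait,W:car3-GO | queues: N=0 E=2 S=0 W=0

N: empty
E: 5 6
S: empty
W: empty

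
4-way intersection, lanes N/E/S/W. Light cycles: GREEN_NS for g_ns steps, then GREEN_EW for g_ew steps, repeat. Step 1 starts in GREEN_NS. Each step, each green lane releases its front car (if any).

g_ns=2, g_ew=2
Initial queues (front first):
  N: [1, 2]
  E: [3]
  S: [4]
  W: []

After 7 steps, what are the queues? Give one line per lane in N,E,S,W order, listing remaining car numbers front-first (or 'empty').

Step 1 [NS]: N:car1-GO,E:wait,S:car4-GO,W:wait | queues: N=1 E=1 S=0 W=0
Step 2 [NS]: N:car2-GO,E:wait,S:empty,W:wait | queues: N=0 E=1 S=0 W=0
Step 3 [EW]: N:wait,E:car3-GO,S:wait,W:empty | queues: N=0 E=0 S=0 W=0

N: empty
E: empty
S: empty
W: empty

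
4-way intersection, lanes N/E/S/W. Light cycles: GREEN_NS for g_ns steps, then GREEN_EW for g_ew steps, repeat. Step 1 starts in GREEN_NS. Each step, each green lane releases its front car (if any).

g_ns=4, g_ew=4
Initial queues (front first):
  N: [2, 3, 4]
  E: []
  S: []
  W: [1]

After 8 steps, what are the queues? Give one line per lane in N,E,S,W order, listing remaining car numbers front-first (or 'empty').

Step 1 [NS]: N:car2-GO,E:wait,S:empty,W:wait | queues: N=2 E=0 S=0 W=1
Step 2 [NS]: N:car3-GO,E:wait,S:empty,W:wait | queues: N=1 E=0 S=0 W=1
Step 3 [NS]: N:car4-GO,E:wait,S:empty,W:wait | queues: N=0 E=0 S=0 W=1
Step 4 [NS]: N:empty,E:wait,S:empty,W:wait | queues: N=0 E=0 S=0 W=1
Step 5 [EW]: N:wait,E:empty,S:wait,W:car1-GO | queues: N=0 E=0 S=0 W=0

N: empty
E: empty
S: empty
W: empty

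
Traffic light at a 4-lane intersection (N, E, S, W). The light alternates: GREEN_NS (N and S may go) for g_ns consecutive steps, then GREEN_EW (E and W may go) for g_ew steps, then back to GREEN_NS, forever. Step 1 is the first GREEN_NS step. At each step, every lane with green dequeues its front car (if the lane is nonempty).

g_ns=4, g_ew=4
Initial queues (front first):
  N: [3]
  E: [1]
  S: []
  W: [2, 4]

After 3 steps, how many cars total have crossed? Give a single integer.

Step 1 [NS]: N:car3-GO,E:wait,S:empty,W:wait | queues: N=0 E=1 S=0 W=2
Step 2 [NS]: N:empty,E:wait,S:empty,W:wait | queues: N=0 E=1 S=0 W=2
Step 3 [NS]: N:empty,E:wait,S:empty,W:wait | queues: N=0 E=1 S=0 W=2
Cars crossed by step 3: 1

Answer: 1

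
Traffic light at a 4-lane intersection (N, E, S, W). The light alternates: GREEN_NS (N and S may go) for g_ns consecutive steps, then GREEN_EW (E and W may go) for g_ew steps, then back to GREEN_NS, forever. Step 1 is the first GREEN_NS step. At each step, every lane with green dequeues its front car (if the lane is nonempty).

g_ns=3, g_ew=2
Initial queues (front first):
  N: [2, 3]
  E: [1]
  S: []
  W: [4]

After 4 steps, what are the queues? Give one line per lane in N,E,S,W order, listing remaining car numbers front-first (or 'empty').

Step 1 [NS]: N:car2-GO,E:wait,S:empty,W:wait | queues: N=1 E=1 S=0 W=1
Step 2 [NS]: N:car3-GO,E:wait,S:empty,W:wait | queues: N=0 E=1 S=0 W=1
Step 3 [NS]: N:empty,E:wait,S:empty,W:wait | queues: N=0 E=1 S=0 W=1
Step 4 [EW]: N:wait,E:car1-GO,S:wait,W:car4-GO | queues: N=0 E=0 S=0 W=0

N: empty
E: empty
S: empty
W: empty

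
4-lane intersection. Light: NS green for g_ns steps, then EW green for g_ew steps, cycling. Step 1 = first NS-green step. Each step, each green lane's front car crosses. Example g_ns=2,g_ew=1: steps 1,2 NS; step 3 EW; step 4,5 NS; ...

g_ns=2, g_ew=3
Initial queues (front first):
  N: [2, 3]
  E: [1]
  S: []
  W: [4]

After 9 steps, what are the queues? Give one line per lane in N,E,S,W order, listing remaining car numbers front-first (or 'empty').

Step 1 [NS]: N:car2-GO,E:wait,S:empty,W:wait | queues: N=1 E=1 S=0 W=1
Step 2 [NS]: N:car3-GO,E:wait,S:empty,W:wait | queues: N=0 E=1 S=0 W=1
Step 3 [EW]: N:wait,E:car1-GO,S:wait,W:car4-GO | queues: N=0 E=0 S=0 W=0

N: empty
E: empty
S: empty
W: empty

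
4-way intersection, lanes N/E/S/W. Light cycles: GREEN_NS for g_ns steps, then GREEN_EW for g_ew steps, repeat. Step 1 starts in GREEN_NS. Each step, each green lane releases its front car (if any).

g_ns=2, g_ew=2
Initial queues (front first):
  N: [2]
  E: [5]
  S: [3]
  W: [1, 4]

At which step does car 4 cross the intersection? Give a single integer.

Step 1 [NS]: N:car2-GO,E:wait,S:car3-GO,W:wait | queues: N=0 E=1 S=0 W=2
Step 2 [NS]: N:empty,E:wait,S:empty,W:wait | queues: N=0 E=1 S=0 W=2
Step 3 [EW]: N:wait,E:car5-GO,S:wait,W:car1-GO | queues: N=0 E=0 S=0 W=1
Step 4 [EW]: N:wait,E:empty,S:wait,W:car4-GO | queues: N=0 E=0 S=0 W=0
Car 4 crosses at step 4

4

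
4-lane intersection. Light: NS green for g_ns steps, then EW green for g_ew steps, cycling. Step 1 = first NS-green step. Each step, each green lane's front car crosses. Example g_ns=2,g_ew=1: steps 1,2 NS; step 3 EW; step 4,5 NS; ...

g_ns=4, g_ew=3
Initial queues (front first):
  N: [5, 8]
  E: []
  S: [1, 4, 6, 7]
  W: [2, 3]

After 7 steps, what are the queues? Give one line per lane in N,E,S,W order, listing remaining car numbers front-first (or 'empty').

Step 1 [NS]: N:car5-GO,E:wait,S:car1-GO,W:wait | queues: N=1 E=0 S=3 W=2
Step 2 [NS]: N:car8-GO,E:wait,S:car4-GO,W:wait | queues: N=0 E=0 S=2 W=2
Step 3 [NS]: N:empty,E:wait,S:car6-GO,W:wait | queues: N=0 E=0 S=1 W=2
Step 4 [NS]: N:empty,E:wait,S:car7-GO,W:wait | queues: N=0 E=0 S=0 W=2
Step 5 [EW]: N:wait,E:empty,S:wait,W:car2-GO | queues: N=0 E=0 S=0 W=1
Step 6 [EW]: N:wait,E:empty,S:wait,W:car3-GO | queues: N=0 E=0 S=0 W=0

N: empty
E: empty
S: empty
W: empty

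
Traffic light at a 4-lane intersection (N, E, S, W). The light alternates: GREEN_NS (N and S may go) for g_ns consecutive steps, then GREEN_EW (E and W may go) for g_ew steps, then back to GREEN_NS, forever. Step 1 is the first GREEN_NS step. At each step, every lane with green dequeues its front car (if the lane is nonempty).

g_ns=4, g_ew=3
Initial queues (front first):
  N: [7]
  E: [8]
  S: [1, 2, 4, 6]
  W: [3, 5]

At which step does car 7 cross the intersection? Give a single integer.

Step 1 [NS]: N:car7-GO,E:wait,S:car1-GO,W:wait | queues: N=0 E=1 S=3 W=2
Step 2 [NS]: N:empty,E:wait,S:car2-GO,W:wait | queues: N=0 E=1 S=2 W=2
Step 3 [NS]: N:empty,E:wait,S:car4-GO,W:wait | queues: N=0 E=1 S=1 W=2
Step 4 [NS]: N:empty,E:wait,S:car6-GO,W:wait | queues: N=0 E=1 S=0 W=2
Step 5 [EW]: N:wait,E:car8-GO,S:wait,W:car3-GO | queues: N=0 E=0 S=0 W=1
Step 6 [EW]: N:wait,E:empty,S:wait,W:car5-GO | queues: N=0 E=0 S=0 W=0
Car 7 crosses at step 1

1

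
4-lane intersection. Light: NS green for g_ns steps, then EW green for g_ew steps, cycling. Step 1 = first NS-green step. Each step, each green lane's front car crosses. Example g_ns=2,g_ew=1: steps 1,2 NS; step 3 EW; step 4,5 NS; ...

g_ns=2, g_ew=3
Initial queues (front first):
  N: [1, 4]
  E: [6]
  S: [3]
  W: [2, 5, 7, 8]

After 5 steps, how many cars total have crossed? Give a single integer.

Step 1 [NS]: N:car1-GO,E:wait,S:car3-GO,W:wait | queues: N=1 E=1 S=0 W=4
Step 2 [NS]: N:car4-GO,E:wait,S:empty,W:wait | queues: N=0 E=1 S=0 W=4
Step 3 [EW]: N:wait,E:car6-GO,S:wait,W:car2-GO | queues: N=0 E=0 S=0 W=3
Step 4 [EW]: N:wait,E:empty,S:wait,W:car5-GO | queues: N=0 E=0 S=0 W=2
Step 5 [EW]: N:wait,E:empty,S:wait,W:car7-GO | queues: N=0 E=0 S=0 W=1
Cars crossed by step 5: 7

Answer: 7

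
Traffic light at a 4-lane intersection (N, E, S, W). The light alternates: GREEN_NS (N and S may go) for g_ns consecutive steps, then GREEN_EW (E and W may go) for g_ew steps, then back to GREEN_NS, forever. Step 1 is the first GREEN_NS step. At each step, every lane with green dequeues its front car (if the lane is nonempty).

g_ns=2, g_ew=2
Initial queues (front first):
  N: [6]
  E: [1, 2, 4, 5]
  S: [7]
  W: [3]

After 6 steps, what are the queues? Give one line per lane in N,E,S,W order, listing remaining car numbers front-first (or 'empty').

Step 1 [NS]: N:car6-GO,E:wait,S:car7-GO,W:wait | queues: N=0 E=4 S=0 W=1
Step 2 [NS]: N:empty,E:wait,S:empty,W:wait | queues: N=0 E=4 S=0 W=1
Step 3 [EW]: N:wait,E:car1-GO,S:wait,W:car3-GO | queues: N=0 E=3 S=0 W=0
Step 4 [EW]: N:wait,E:car2-GO,S:wait,W:empty | queues: N=0 E=2 S=0 W=0
Step 5 [NS]: N:empty,E:wait,S:empty,W:wait | queues: N=0 E=2 S=0 W=0
Step 6 [NS]: N:empty,E:wait,S:empty,W:wait | queues: N=0 E=2 S=0 W=0

N: empty
E: 4 5
S: empty
W: empty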